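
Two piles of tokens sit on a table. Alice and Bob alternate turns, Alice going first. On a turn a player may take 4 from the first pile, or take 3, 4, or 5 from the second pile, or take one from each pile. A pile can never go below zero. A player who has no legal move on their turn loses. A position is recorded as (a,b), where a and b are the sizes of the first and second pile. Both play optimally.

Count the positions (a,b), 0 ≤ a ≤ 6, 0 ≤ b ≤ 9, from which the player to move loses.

Compute win/loss labels from the base case upward. A position with no move is L. Any other position is W if it can reach an L in one move, else L.
Every move lowers a or b (never raises either), so fill the grid row by row in increasing a, and left to right within a row: each cell's successors are then already labelled.
      b=0  b=1  b=2  b=3  b=4  b=5  b=6  b=7  b=8  b=9
a=0:    L    L    L    W    W    W    W    W    L    L
a=1:    L    W    W    W    W    W    L    L    L    W
a=2:    L    W    L    W    W    W    W    W    W    W
a=3:    L    W    L    W    W    W    W    W    L    L
a=4:    W    W    W    W    L    L    L    W    W    W
a=5:    W    L    L    L    W    W    W    W    W    L
a=6:    W    L    W    W    W    W    W    L    L    L
Cells with no legal move (terminal, hence L): (0,0), (0,1), (0,2), (1,0), (2,0), (3,0).
The remaining L cells, each justified by listing all of its moves:
(0,8): L (options (0,5)(W), (0,4)(W), (0,3)(W) are all W)
(0,9): L (options (0,6)(W), (0,5)(W), (0,4)(W) are all W)
(1,6): L (options (1,3)(W), (1,2)(W), (1,1)(W), (0,5)(W) are all W)
(1,7): L (options (1,4)(W), (1,3)(W), (1,2)(W), (0,6)(W) are all W)
(1,8): L (options (1,5)(W), (1,4)(W), (1,3)(W), (0,7)(W) are all W)
(2,2): L (sole option (1,1)(W) is W)
(3,2): L (sole option (2,1)(W) is W)
(3,8): L (options (3,5)(W), (3,4)(W), (3,3)(W), (2,7)(W) are all W)
(3,9): L (options (3,6)(W), (3,5)(W), (3,4)(W), (2,8)(W) are all W)
(4,4): L (options (0,4)(W), (4,1)(W), (4,0)(W), (3,3)(W) are all W)
(4,5): L (options (0,5)(W), (4,2)(W), (4,1)(W), (4,0)(W), (3,4)(W) are all W)
(4,6): L (options (0,6)(W), (4,3)(W), (4,2)(W), (4,1)(W), (3,5)(W) are all W)
(5,1): L (options (1,1)(W), (4,0)(W) are all W)
(5,2): L (options (1,2)(W), (4,1)(W) are all W)
(5,3): L (options (1,3)(W), (5,0)(W), (4,2)(W) are all W)
(5,9): L (options (1,9)(W), (5,6)(W), (5,5)(W), (5,4)(W), (4,8)(W) are all W)
(6,1): L (options (2,1)(W), (5,0)(W) are all W)
(6,7): L (options (2,7)(W), (6,4)(W), (6,3)(W), (6,2)(W), (5,6)(W) are all W)
(6,8): L (options (2,8)(W), (6,5)(W), (6,4)(W), (6,3)(W), (5,7)(W) are all W)
(6,9): L (options (2,9)(W), (6,6)(W), (6,5)(W), (6,4)(W), (5,8)(W) are all W)
Every other cell has at least one move into one of the L cells above, so it is W.
L cells per row: a=0: 5, a=1: 4, a=2: 2, a=3: 4, a=4: 3, a=5: 4, a=6: 4; total 26.

26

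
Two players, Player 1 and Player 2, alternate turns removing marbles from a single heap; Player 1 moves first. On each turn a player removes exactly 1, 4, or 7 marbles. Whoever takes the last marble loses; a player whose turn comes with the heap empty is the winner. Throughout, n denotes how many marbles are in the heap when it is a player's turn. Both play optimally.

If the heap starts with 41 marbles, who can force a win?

Player 2 wins.

Positions with no move are W. A position that does have a move is losing for the player to move precisely when every available move leads to a winning position for the opponent. Fill in the labels:
n=0: no move; the opponent has just taken the last marble and therefore loses → W
n=1: the only move is to 0(W), a W ⇒ L
n=2: can move to 1, which is L ⇒ W
n=3: the only move is to 2(W), a W ⇒ L
n=4: can move to 3, which is L ⇒ W
n=5: can move to 1, which is L ⇒ W
n=6: moves to 5(W), 2(W); every one is W ⇒ L
n=7: can move to 6, which is L ⇒ W
n=8: can move to 1, which is L ⇒ W
n=9: moves to 8(W), 5(W), 2(W); every one is W ⇒ L
n=10: can move to 9, which is L ⇒ W
n=11: moves to 10(W), 7(W), 4(W); every one is W ⇒ L
n=12: can move to 11, which is L ⇒ W
n=13: can move to 9, which is L ⇒ W
n=14: moves to 13(W), 10(W), 7(W); every one is W ⇒ L
n=15: can move to 14, which is L ⇒ W
n=16: can move to 9, which is L ⇒ W
n=17: moves to 16(W), 13(W), 10(W); every one is W ⇒ L
n=18: can move to 17, which is L ⇒ W
n=19: moves to 18(W), 15(W), 12(W); every one is W ⇒ L
n=20: can move to 19, which is L ⇒ W
n=21: can move to 17, which is L ⇒ W
n=22: moves to 21(W), 18(W), 15(W); every one is W ⇒ L
n=23: can move to 22, which is L ⇒ W
n=24: can move to 17, which is L ⇒ W
n=25: moves to 24(W), 21(W), 18(W); every one is W ⇒ L
n=26: can move to 25, which is L ⇒ W
n=27: moves to 26(W), 23(W), 20(W); every one is W ⇒ L
n=28: can move to 27, which is L ⇒ W
n=29: can move to 25, which is L ⇒ W
n=30: moves to 29(W), 26(W), 23(W); every one is W ⇒ L
n=31: can move to 30, which is L ⇒ W
n=32: can move to 25, which is L ⇒ W
n=33: moves to 32(W), 29(W), 26(W); every one is W ⇒ L
n=34: can move to 33, which is L ⇒ W
n=35: moves to 34(W), 31(W), 28(W); every one is W ⇒ L
n=36: can move to 35, which is L ⇒ W
n=37: can move to 33, which is L ⇒ W
n=38: moves to 37(W), 34(W), 31(W); every one is W ⇒ L
n=39: can move to 38, which is L ⇒ W
n=40: can move to 33, which is L ⇒ W
n=41: moves to 40(W), 37(W), 34(W); every one is W ⇒ L
Every move from 41 reaches a W position, so the mover loses.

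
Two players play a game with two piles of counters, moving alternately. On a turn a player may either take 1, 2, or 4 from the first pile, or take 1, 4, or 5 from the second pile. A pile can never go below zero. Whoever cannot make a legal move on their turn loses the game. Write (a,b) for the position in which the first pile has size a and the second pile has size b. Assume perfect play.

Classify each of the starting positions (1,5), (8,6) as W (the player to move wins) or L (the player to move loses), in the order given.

Positions with no move are L. A position that does have a move is losing for the player to move precisely when every available move leads to a winning position for the opponent. Fill in the labels:
No move ever increases a pile, so every position that can arise here has a ≤ 8 and b ≤ 6; it is enough to label the cells with 0 ≤ a ≤ 8 and 0 ≤ b ≤ 6.
Every move lowers a or b (never raises either), so fill the grid row by row in increasing a, and left to right within a row: each cell's successors are then already labelled.
      b=0  b=1  b=2  b=3  b=4  b=5  b=6
a=0:    L    W    L    W    W    W    W
a=1:    W    L    W    L    W    W    W
a=2:    W    W    W    W    L    W    L
a=3:    L    W    L    W    W    W    W
a=4:    W    L    W    L    W    W    W
a=5:    W    W    W    W    L    W    L
a=6:    L    W    L    W    W    W    W
a=7:    W    L    W    L    W    W    W
a=8:    W    W    W    W    L    W    L
Cells with no legal move (terminal, hence L): (0,0).
The remaining L cells, each justified by listing all of its moves:
(0,2): →(0,1)(W) only, which is W, so L
(1,1): →(0,1)(W), (1,0)(W) — all W, so L
(1,3): →(0,3)(W), (1,2)(W) — all W, so L
(2,4): →(1,4)(W), (0,4)(W), (2,3)(W), (2,0)(W) — all W, so L
(2,6): →(1,6)(W), (0,6)(W), (2,5)(W), (2,2)(W), (2,1)(W) — all W, so L
(3,0): →(2,0)(W), (1,0)(W) — all W, so L
(3,2): →(2,2)(W), (1,2)(W), (3,1)(W) — all W, so L
(4,1): →(3,1)(W), (2,1)(W), (0,1)(W), (4,0)(W) — all W, so L
(4,3): →(3,3)(W), (2,3)(W), (0,3)(W), (4,2)(W) — all W, so L
(5,4): →(4,4)(W), (3,4)(W), (1,4)(W), (5,3)(W), (5,0)(W) — all W, so L
(5,6): →(4,6)(W), (3,6)(W), (1,6)(W), (5,5)(W), (5,2)(W), (5,1)(W) — all W, so L
(6,0): →(5,0)(W), (4,0)(W), (2,0)(W) — all W, so L
(6,2): →(5,2)(W), (4,2)(W), (2,2)(W), (6,1)(W) — all W, so L
(7,1): →(6,1)(W), (5,1)(W), (3,1)(W), (7,0)(W) — all W, so L
(7,3): →(6,3)(W), (5,3)(W), (3,3)(W), (7,2)(W) — all W, so L
(8,4): →(7,4)(W), (6,4)(W), (4,4)(W), (8,3)(W), (8,0)(W) — all W, so L
(8,6): →(7,6)(W), (6,6)(W), (4,6)(W), (8,5)(W), (8,2)(W), (8,1)(W) — all W, so L
Every other cell has at least one move into one of the L cells above, so it is W.
(1,5): the move to (1,1) reaches an L cell, so W
(8,6): one of the L cells justified above, so L

(1,5): W, (8,6): L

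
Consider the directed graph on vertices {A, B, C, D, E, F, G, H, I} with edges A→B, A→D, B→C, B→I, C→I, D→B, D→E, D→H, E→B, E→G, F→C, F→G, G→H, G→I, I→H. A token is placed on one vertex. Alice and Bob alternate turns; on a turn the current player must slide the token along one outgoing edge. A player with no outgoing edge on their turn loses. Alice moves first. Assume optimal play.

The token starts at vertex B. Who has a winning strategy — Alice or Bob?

Classify positions by backward induction: terminal positions (no move available) are L. From any other position, the mover wins iff some move reaches an L.
Every edge goes from a vertex to one that appears earlier in the order H, I, C, B, G, F, E, D, A, so processing vertices in that order labels each vertex after all of its successors.
H: no outgoing edge → L
I: →H(L), so W
C: →I(W) only, which is W, so L
B: →C(L), so W
G: →H(L), so W
F: →C(L), so W
E: →G(W), B(W) — all W, so L
D: →E(L), so W
A: →D(W), B(W) — all W, so L
The starting position B is W: Alice should move to C, handing over an L position.

Alice wins.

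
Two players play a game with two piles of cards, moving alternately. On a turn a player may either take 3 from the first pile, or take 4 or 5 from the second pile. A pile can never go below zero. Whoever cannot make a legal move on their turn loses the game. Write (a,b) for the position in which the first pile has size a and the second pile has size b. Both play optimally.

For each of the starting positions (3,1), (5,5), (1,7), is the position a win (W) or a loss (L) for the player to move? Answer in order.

(3,1): W, (5,5): L, (1,7): W

Classify positions by backward induction: terminal positions (no move available) are L. From any other position, the mover wins iff some move reaches an L.
No move ever increases a pile, so every position that can arise here has a ≤ 5 and b ≤ 7; it is enough to label the cells with 0 ≤ a ≤ 5 and 0 ≤ b ≤ 7.
Every move lowers a or b (never raises either), so fill the grid row by row in increasing a, and left to right within a row: each cell's successors are then already labelled.
      b=0  b=1  b=2  b=3  b=4  b=5  b=6  b=7
a=0:    L    L    L    L    W    W    W    W
a=1:    L    L    L    L    W    W    W    W
a=2:    L    L    L    L    W    W    W    W
a=3:    W    W    W    W    L    L    L    L
a=4:    W    W    W    W    L    L    L    L
a=5:    W    W    W    W    L    L    L    L
Cells with no legal move (terminal, hence L): (0,0), (0,1), (0,2), (0,3), (1,0), (1,1), (1,2), (1,3), (2,0), (2,1), (2,2), (2,3).
The remaining L cells, each justified by listing all of its moves:
(3,4): →(0,4)(W), (3,0)(W) — all W, so L
(3,5): →(0,5)(W), (3,1)(W), (3,0)(W) — all W, so L
(3,6): →(0,6)(W), (3,2)(W), (3,1)(W) — all W, so L
(3,7): →(0,7)(W), (3,3)(W), (3,2)(W) — all W, so L
(4,4): →(1,4)(W), (4,0)(W) — all W, so L
(4,5): →(1,5)(W), (4,1)(W), (4,0)(W) — all W, so L
(4,6): →(1,6)(W), (4,2)(W), (4,1)(W) — all W, so L
(4,7): →(1,7)(W), (4,3)(W), (4,2)(W) — all W, so L
(5,4): →(2,4)(W), (5,0)(W) — all W, so L
(5,5): →(2,5)(W), (5,1)(W), (5,0)(W) — all W, so L
(5,6): →(2,6)(W), (5,2)(W), (5,1)(W) — all W, so L
(5,7): →(2,7)(W), (5,3)(W), (5,2)(W) — all W, so L
Every other cell has at least one move into one of the L cells above, so it is W.
(3,1): the move to (0,1) reaches an L cell, so W
(5,5): one of the L cells justified above, so L
(1,7): the move to (1,3) reaches an L cell, so W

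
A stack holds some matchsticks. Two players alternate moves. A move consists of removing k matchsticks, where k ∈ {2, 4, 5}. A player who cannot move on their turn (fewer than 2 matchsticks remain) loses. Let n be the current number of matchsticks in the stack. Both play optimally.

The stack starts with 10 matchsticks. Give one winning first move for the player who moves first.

Positions with no move are L. A position that does have a move is losing for the player to move precisely when every available move leads to a winning position for the opponent. Fill in the labels:
n=0: no move → L
n=1: no move → L
n=2: →0(L), so W
n=3: →1(L), so W
n=4: →0(L), so W
n=5: →1(L), so W
n=6: →1(L), so W
n=7: →5(W), 3(W), 2(W) — all W, so L
n=8: →6(W), 4(W), 3(W) — all W, so L
n=9: →7(L), so W
n=10: →8(L), so W
From 10, the L positions reachable in one move are: 8.

Remove 2, leaving 8.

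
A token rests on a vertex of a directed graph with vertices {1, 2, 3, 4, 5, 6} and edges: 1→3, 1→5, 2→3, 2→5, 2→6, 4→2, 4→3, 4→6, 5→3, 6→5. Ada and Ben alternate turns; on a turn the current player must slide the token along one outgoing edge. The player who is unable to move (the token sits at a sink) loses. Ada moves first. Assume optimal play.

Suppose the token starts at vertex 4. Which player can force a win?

Work bottom-up. With no move the player to move loses. Otherwise the position is W if at least one move leads to an L position for the opponent, and L if every move leads to a W.
Every edge goes from a vertex to one that appears earlier in the order 3, 5, 6, 2, 4, 1, so processing vertices in that order labels each vertex after all of its successors.
3: no outgoing edge → L
5: can move to 3, which is L ⇒ W
6: the only move is to 5(W), a W ⇒ L
2: can move to 6, which is L ⇒ W
4: can move to 6, which is L ⇒ W
1: can move to 3, which is L ⇒ W
The starting position 4 is W: Ada should move to 6, handing over an L position.

Ada wins.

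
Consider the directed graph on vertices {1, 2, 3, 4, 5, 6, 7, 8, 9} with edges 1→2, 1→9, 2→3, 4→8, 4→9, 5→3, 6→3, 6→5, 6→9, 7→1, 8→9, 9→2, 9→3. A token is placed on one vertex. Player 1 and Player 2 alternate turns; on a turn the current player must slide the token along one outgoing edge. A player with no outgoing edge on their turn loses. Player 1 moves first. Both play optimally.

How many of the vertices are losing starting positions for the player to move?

3

Build the W/L table. Terminal = L. A non-terminal position is W if it has a move to some L; otherwise it is L.
Every edge goes from a vertex to one that appears earlier in the order 3, 2, 5, 9, 6, 8, 1, 4, 7, so processing vertices in that order labels each vertex after all of its successors.
3: no outgoing edge → L
2: can move to 3, which is L ⇒ W
5: can move to 3, which is L ⇒ W
9: can move to 3, which is L ⇒ W
6: can move to 3, which is L ⇒ W
8: the only move is to 9(W), a W ⇒ L
1: moves to 9(W), 2(W); every one is W ⇒ L
4: can move to 8, which is L ⇒ W
7: can move to 1, which is L ⇒ W
The L vertices are 1, 3, 8; that is 3 in all.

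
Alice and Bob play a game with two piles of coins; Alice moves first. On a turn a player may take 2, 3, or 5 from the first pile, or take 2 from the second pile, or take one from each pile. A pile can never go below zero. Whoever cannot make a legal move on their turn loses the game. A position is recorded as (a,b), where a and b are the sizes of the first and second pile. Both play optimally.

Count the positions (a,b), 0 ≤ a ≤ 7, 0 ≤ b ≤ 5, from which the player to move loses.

14

Compute win/loss labels from the base case upward. A position with no move is L. Any other position is W if it can reach an L in one move, else L.
Every move lowers a or b (never raises either), so fill the grid row by row in increasing a, and left to right within a row: each cell's successors are then already labelled.
      b=0  b=1  b=2  b=3  b=4  b=5
a=0:    L    L    W    W    L    L
a=1:    L    W    W    L    L    W
a=2:    W    W    L    L    W    W
a=3:    W    W    L    W    W    W
a=4:    W    L    W    W    W    L
a=5:    W    W    W    W    W    W
a=6:    W    W    W    W    W    W
a=7:    L    W    W    W    L    W
Cells with no legal move (terminal, hence L): (0,0), (0,1), (1,0).
The remaining L cells, each justified by listing all of its moves:
(0,4): the only move is to (0,2)(W), a W ⇒ L
(0,5): the only move is to (0,3)(W), a W ⇒ L
(1,3): moves to (1,1)(W), (0,2)(W); every one is W ⇒ L
(1,4): moves to (1,2)(W), (0,3)(W); every one is W ⇒ L
(2,2): moves to (0,2)(W), (2,0)(W), (1,1)(W); every one is W ⇒ L
(2,3): moves to (0,3)(W), (2,1)(W), (1,2)(W); every one is W ⇒ L
(3,2): moves to (1,2)(W), (0,2)(W), (3,0)(W), (2,1)(W); every one is W ⇒ L
(4,1): moves to (2,1)(W), (1,1)(W), (3,0)(W); every one is W ⇒ L
(4,5): moves to (2,5)(W), (1,5)(W), (4,3)(W), (3,4)(W); every one is W ⇒ L
(7,0): moves to (5,0)(W), (4,0)(W), (2,0)(W); every one is W ⇒ L
(7,4): moves to (5,4)(W), (4,4)(W), (2,4)(W), (7,2)(W), (6,3)(W); every one is W ⇒ L
Every other cell has at least one move into one of the L cells above, so it is W.
L cells per row: a=0: 4, a=1: 3, a=2: 2, a=3: 1, a=4: 2, a=5: 0, a=6: 0, a=7: 2; total 14.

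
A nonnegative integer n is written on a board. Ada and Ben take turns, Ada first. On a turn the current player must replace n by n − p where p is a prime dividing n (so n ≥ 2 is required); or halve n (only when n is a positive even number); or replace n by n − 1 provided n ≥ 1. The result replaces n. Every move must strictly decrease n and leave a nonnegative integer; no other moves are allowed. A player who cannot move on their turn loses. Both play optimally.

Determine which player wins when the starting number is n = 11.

Ada wins.

Compute win/loss labels from the base case upward. A position with no move is L. Any other position is W if it can reach an L in one move, else L.
n=0: no move → L
n=1: →0(L), so W
n=2: →0(L), so W
n=3: →0(L), so W
n=4: →2(W), 3(W) — all W, so L
n=5: →0(L), so W
n=6: →4(L), so W
n=7: →0(L), so W
n=8: →4(L), so W
n=9: →6(W), 8(W) — all W, so L
n=10: →9(L), so W
n=11: →0(L), so W
The starting position 11 is W: Ada should move to 0, handing over an L position.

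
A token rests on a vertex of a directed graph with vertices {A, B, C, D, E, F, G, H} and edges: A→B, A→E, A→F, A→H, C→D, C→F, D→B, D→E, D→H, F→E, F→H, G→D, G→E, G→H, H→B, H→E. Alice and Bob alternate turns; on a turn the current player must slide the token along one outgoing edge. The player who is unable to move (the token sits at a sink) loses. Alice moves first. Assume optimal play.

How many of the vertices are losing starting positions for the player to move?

3

Use the standard recursion: the mover loses at a terminal position; elsewhere, the mover wins exactly when some move hands the opponent an L position.
Every edge goes from a vertex to one that appears earlier in the order E, B, H, D, G, F, A, C, so processing vertices in that order labels each vertex after all of its successors.
E: no outgoing edge → L
B: no outgoing edge → L
H: can move to B, which is L ⇒ W
D: can move to B, which is L ⇒ W
G: can move to E, which is L ⇒ W
F: can move to E, which is L ⇒ W
A: can move to B, which is L ⇒ W
C: moves to F(W), D(W); every one is W ⇒ L
The L vertices are B, C, E; that is 3 in all.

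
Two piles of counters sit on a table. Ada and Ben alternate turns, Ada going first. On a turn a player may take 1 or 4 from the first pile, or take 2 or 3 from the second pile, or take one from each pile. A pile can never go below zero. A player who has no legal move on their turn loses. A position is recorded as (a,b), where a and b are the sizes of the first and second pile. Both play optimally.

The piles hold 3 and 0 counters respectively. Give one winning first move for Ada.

Use the standard recursion: the mover loses at a terminal position; elsewhere, the mover wins exactly when some move hands the opponent an L position.
No move ever increases a pile, so every position that can arise here has a ≤ 3 and b ≤ 0; it is enough to label the cells with 0 ≤ a ≤ 3 and 0 ≤ b ≤ 0.
Every move lowers a or b (never raises either), so fill the grid row by row in increasing a, and left to right within a row: each cell's successors are then already labelled.
      b=0
a=0:    L
a=1:    W
a=2:    L
a=3:    W
Cells with no legal move (terminal, hence L): (0,0).
The remaining L cells, each justified by listing all of its moves:
(2,0): →(1,0)(W) only, which is W, so L
Every other cell has at least one move into one of the L cells above, so it is W.
From (3,0), the L positions reachable in one move are: (2,0).

Move to (2,0).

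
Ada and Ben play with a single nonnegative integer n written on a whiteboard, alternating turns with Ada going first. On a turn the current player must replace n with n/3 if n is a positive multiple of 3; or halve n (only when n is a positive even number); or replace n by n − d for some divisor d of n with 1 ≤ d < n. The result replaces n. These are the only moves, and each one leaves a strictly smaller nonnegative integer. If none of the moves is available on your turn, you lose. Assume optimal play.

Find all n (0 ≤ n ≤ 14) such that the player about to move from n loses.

0, 1, 4, 7, 9, 11, 13

Build the W/L table. Terminal = L. A non-terminal position is W if it has a move to some L; otherwise it is L.
n=0: no move → L
n=1: no move → L
n=2: W (go to 1, an L position)
n=3: W (go to 1, an L position)
n=4: L (options 2(W), 3(W) are all W)
n=5: W (go to 4, an L position)
n=6: W (go to 4, an L position)
n=7: L (sole option 6(W) is W)
n=8: W (go to 4, an L position)
n=9: L (options 3(W), 6(W), 8(W) are all W)
n=10: W (go to 9, an L position)
n=11: L (sole option 10(W) is W)
n=12: W (go to 4, an L position)
n=13: L (sole option 12(W) is W)
n=14: W (go to 7, an L position)
Reading off the rows marked L gives the requested list; there are 7 such values of n.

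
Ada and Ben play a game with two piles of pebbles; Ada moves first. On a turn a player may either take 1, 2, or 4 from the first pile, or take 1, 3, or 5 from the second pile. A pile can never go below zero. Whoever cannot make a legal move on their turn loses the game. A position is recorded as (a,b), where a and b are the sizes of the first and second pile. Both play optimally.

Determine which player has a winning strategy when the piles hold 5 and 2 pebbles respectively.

Ada wins.

Work bottom-up. With no move the player to move loses. Otherwise the position is W if at least one move leads to an L position for the opponent, and L if every move leads to a W.
No move ever increases a pile, so every position that can arise here has a ≤ 5 and b ≤ 2; it is enough to label the cells with 0 ≤ a ≤ 5 and 0 ≤ b ≤ 2.
Every move lowers a or b (never raises either), so fill the grid row by row in increasing a, and left to right within a row: each cell's successors are then already labelled.
      b=0  b=1  b=2
a=0:    L    W    L
a=1:    W    L    W
a=2:    W    W    W
a=3:    L    W    L
a=4:    W    L    W
a=5:    W    W    W
Cells with no legal move (terminal, hence L): (0,0).
The remaining L cells, each justified by listing all of its moves:
(0,2): only reaches (0,1)(W), which is W → L
(1,1): only reaches (0,1)(W), (1,0)(W), all W → L
(3,0): only reaches (2,0)(W), (1,0)(W), all W → L
(3,2): only reaches (2,2)(W), (1,2)(W), (3,1)(W), all W → L
(4,1): only reaches (3,1)(W), (2,1)(W), (0,1)(W), (4,0)(W), all W → L
Every other cell has at least one move into one of the L cells above, so it is W.
The starting position (5,2) is W: Ada should move to (3,2), handing over an L position.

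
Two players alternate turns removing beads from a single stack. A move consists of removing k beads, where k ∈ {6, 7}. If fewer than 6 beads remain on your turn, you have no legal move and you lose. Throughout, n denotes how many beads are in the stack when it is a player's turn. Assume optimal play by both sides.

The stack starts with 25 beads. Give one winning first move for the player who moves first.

Remove 7, leaving 18.

Label each position W (a win for the player to move) or L (a loss). A position with no legal move is L; any other position is W exactly when some move reaches an L, and L when every move reaches a W.
n=0: no move → L
n=1: no move → L
n=2: no move → L
n=3: no move → L
n=4: no move → L
n=5: no move → L
n=6: W (go to 0, an L position)
n=7: W (go to 1, an L position)
n=8: W (go to 2, an L position)
n=9: W (go to 3, an L position)
n=10: W (go to 4, an L position)
n=11: W (go to 5, an L position)
n=12: W (go to 5, an L position)
n=13: L (options 7(W), 6(W) are all W)
n=14: L (options 8(W), 7(W) are all W)
n=15: L (options 9(W), 8(W) are all W)
n=16: L (options 10(W), 9(W) are all W)
n=17: L (options 11(W), 10(W) are all W)
n=18: L (options 12(W), 11(W) are all W)
n=19: W (go to 13, an L position)
n=20: W (go to 14, an L position)
n=21: W (go to 15, an L position)
n=22: W (go to 16, an L position)
n=23: W (go to 17, an L position)
n=24: W (go to 18, an L position)
n=25: W (go to 18, an L position)
From 25, the L positions reachable in one move are: 18.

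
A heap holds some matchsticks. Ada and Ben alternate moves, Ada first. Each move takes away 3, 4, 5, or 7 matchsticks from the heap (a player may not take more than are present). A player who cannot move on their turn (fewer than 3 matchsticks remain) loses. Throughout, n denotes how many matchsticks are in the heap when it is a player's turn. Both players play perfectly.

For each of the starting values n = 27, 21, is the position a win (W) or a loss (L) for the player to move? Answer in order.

27: W, 21: L

Work bottom-up. With no move the player to move loses. Otherwise the position is W if at least one move leads to an L position for the opponent, and L if every move leads to a W.
n=0: no move → L
n=1: no move → L
n=2: no move → L
n=3: reaches L-position 0 → W
n=4: reaches L-position 1 → W
n=5: reaches L-position 2 → W
n=6: reaches L-position 2 → W
n=7: reaches L-position 2 → W
n=8: reaches L-position 1 → W
n=9: reaches L-position 2 → W
n=10: only reaches 7(W), 6(W), 5(W), 3(W), all W → L
n=11: only reaches 8(W), 7(W), 6(W), 4(W), all W → L
n=12: only reaches 9(W), 8(W), 7(W), 5(W), all W → L
n=13: reaches L-position 10 → W
n=14: reaches L-position 11 → W
n=15: reaches L-position 12 → W
n=16: reaches L-position 12 → W
n=17: reaches L-position 12 → W
n=18: reaches L-position 11 → W
n=19: reaches L-position 12 → W
n=20: only reaches 17(W), 16(W), 15(W), 13(W), all W → L
n=21: only reaches 18(W), 17(W), 16(W), 14(W), all W → L
n=22: only reaches 19(W), 18(W), 17(W), 15(W), all W → L
n=23: reaches L-position 20 → W
n=24: reaches L-position 21 → W
n=25: reaches L-position 22 → W
n=26: reaches L-position 22 → W
n=27: reaches L-position 22 → W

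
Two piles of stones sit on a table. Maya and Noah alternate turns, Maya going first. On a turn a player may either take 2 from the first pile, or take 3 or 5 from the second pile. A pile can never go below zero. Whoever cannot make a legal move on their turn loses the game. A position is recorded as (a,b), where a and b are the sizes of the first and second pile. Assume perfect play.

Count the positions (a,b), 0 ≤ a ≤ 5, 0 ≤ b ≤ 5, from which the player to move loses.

18

Use the standard recursion: the mover loses at a terminal position; elsewhere, the mover wins exactly when some move hands the opponent an L position.
Every move lowers a or b (never raises either), so fill the grid row by row in increasing a, and left to right within a row: each cell's successors are then already labelled.
      b=0  b=1  b=2  b=3  b=4  b=5
a=0:    L    L    L    W    W    W
a=1:    L    L    L    W    W    W
a=2:    W    W    W    L    L    L
a=3:    W    W    W    L    L    L
a=4:    L    L    L    W    W    W
a=5:    L    L    L    W    W    W
Cells with no legal move (terminal, hence L): (0,0), (0,1), (0,2), (1,0), (1,1), (1,2).
The remaining L cells, each justified by listing all of its moves:
(2,3): L (options (0,3)(W), (2,0)(W) are all W)
(2,4): L (options (0,4)(W), (2,1)(W) are all W)
(2,5): L (options (0,5)(W), (2,2)(W), (2,0)(W) are all W)
(3,3): L (options (1,3)(W), (3,0)(W) are all W)
(3,4): L (options (1,4)(W), (3,1)(W) are all W)
(3,5): L (options (1,5)(W), (3,2)(W), (3,0)(W) are all W)
(4,0): L (sole option (2,0)(W) is W)
(4,1): L (sole option (2,1)(W) is W)
(4,2): L (sole option (2,2)(W) is W)
(5,0): L (sole option (3,0)(W) is W)
(5,1): L (sole option (3,1)(W) is W)
(5,2): L (sole option (3,2)(W) is W)
Every other cell has at least one move into one of the L cells above, so it is W.
L cells per row: a=0: 3, a=1: 3, a=2: 3, a=3: 3, a=4: 3, a=5: 3; total 18.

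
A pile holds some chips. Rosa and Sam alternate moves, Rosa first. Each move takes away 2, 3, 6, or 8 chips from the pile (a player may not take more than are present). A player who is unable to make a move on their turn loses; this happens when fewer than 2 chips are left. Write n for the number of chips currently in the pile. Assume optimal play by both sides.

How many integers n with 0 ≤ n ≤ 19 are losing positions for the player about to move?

7

Compute win/loss labels from the base case upward. A position with no move is L. Any other position is W if it can reach an L in one move, else L.
n=0: no move → L
n=1: no move → L
n=2: can move to 0, which is L ⇒ W
n=3: can move to 1, which is L ⇒ W
n=4: can move to 1, which is L ⇒ W
n=5: moves to 3(W), 2(W); every one is W ⇒ L
n=6: can move to 0, which is L ⇒ W
n=7: can move to 5, which is L ⇒ W
n=8: can move to 5, which is L ⇒ W
n=9: can move to 1, which is L ⇒ W
n=10: moves to 8(W), 7(W), 4(W), 2(W); every one is W ⇒ L
n=11: can move to 5, which is L ⇒ W
n=12: can move to 10, which is L ⇒ W
n=13: can move to 10, which is L ⇒ W
n=14: moves to 12(W), 11(W), 8(W), 6(W); every one is W ⇒ L
n=15: moves to 13(W), 12(W), 9(W), 7(W); every one is W ⇒ L
n=16: can move to 14, which is L ⇒ W
n=17: can move to 15, which is L ⇒ W
n=18: can move to 15, which is L ⇒ W
n=19: moves to 17(W), 16(W), 13(W), 11(W); every one is W ⇒ L
L entries with 0 ≤ n ≤ 19: n = 0, 1, 5, 10, 14, 15, 19; that makes 7.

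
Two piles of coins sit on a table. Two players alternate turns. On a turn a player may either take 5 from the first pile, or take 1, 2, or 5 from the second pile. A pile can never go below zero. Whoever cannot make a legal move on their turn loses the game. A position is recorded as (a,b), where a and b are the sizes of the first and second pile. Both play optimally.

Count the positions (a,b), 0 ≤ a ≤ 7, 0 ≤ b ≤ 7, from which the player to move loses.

Build the W/L table. Terminal = L. A non-terminal position is W if it has a move to some L; otherwise it is L.
Every move lowers a or b (never raises either), so fill the grid row by row in increasing a, and left to right within a row: each cell's successors are then already labelled.
      b=0  b=1  b=2  b=3  b=4  b=5  b=6  b=7
a=0:    L    W    W    L    W    W    L    W
a=1:    L    W    W    L    W    W    L    W
a=2:    L    W    W    L    W    W    L    W
a=3:    L    W    W    L    W    W    L    W
a=4:    L    W    W    L    W    W    L    W
a=5:    W    L    W    W    L    W    W    L
a=6:    W    L    W    W    L    W    W    L
a=7:    W    L    W    W    L    W    W    L
Cells with no legal move (terminal, hence L): (0,0), (1,0), (2,0), (3,0), (4,0).
The remaining L cells, each justified by listing all of its moves:
(0,3): L (options (0,2)(W), (0,1)(W) are all W)
(0,6): L (options (0,5)(W), (0,4)(W), (0,1)(W) are all W)
(1,3): L (options (1,2)(W), (1,1)(W) are all W)
(1,6): L (options (1,5)(W), (1,4)(W), (1,1)(W) are all W)
(2,3): L (options (2,2)(W), (2,1)(W) are all W)
(2,6): L (options (2,5)(W), (2,4)(W), (2,1)(W) are all W)
(3,3): L (options (3,2)(W), (3,1)(W) are all W)
(3,6): L (options (3,5)(W), (3,4)(W), (3,1)(W) are all W)
(4,3): L (options (4,2)(W), (4,1)(W) are all W)
(4,6): L (options (4,5)(W), (4,4)(W), (4,1)(W) are all W)
(5,1): L (options (0,1)(W), (5,0)(W) are all W)
(5,4): L (options (0,4)(W), (5,3)(W), (5,2)(W) are all W)
(5,7): L (options (0,7)(W), (5,6)(W), (5,5)(W), (5,2)(W) are all W)
(6,1): L (options (1,1)(W), (6,0)(W) are all W)
(6,4): L (options (1,4)(W), (6,3)(W), (6,2)(W) are all W)
(6,7): L (options (1,7)(W), (6,6)(W), (6,5)(W), (6,2)(W) are all W)
(7,1): L (options (2,1)(W), (7,0)(W) are all W)
(7,4): L (options (2,4)(W), (7,3)(W), (7,2)(W) are all W)
(7,7): L (options (2,7)(W), (7,6)(W), (7,5)(W), (7,2)(W) are all W)
Every other cell has at least one move into one of the L cells above, so it is W.
L cells per row: a=0: 3, a=1: 3, a=2: 3, a=3: 3, a=4: 3, a=5: 3, a=6: 3, a=7: 3; total 24.

24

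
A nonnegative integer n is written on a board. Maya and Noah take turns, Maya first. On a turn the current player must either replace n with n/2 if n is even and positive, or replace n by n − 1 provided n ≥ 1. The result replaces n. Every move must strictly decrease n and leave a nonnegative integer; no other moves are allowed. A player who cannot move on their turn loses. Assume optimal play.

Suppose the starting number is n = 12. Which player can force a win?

Label each position W (a win for the player to move) or L (a loss). A position with no legal move is L; any other position is W exactly when some move reaches an L, and L when every move reaches a W.
n=0: no move → L
n=1: W (go to 0, an L position)
n=2: L (sole option 1(W) is W)
n=3: W (go to 2, an L position)
n=4: W (go to 2, an L position)
n=5: L (sole option 4(W) is W)
n=6: W (go to 5, an L position)
n=7: L (sole option 6(W) is W)
n=8: W (go to 7, an L position)
n=9: L (sole option 8(W) is W)
n=10: W (go to 5, an L position)
n=11: L (sole option 10(W) is W)
n=12: W (go to 11, an L position)
The starting position 12 is W: Maya should move to 11, handing over an L position.

Maya wins.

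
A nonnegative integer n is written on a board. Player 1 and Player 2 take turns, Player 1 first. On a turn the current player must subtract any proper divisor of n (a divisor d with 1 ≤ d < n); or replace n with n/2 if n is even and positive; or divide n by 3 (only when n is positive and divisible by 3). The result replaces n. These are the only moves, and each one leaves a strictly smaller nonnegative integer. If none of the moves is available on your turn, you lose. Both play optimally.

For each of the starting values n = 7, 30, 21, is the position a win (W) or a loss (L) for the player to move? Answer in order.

Classify positions by backward induction: terminal positions (no move available) are L. From any other position, the mover wins iff some move reaches an L.
n=0: no move → L
n=1: no move → L
n=2: can move to 1, which is L ⇒ W
n=3: can move to 1, which is L ⇒ W
n=4: moves to 2(W), 3(W); every one is W ⇒ L
n=5: can move to 4, which is L ⇒ W
n=6: can move to 4, which is L ⇒ W
n=7: the only move is to 6(W), a W ⇒ L
n=8: can move to 4, which is L ⇒ W
n=9: moves to 3(W), 6(W), 8(W); every one is W ⇒ L
n=10: can move to 9, which is L ⇒ W
n=11: the only move is to 10(W), a W ⇒ L
n=12: can move to 4, which is L ⇒ W
n=13: the only move is to 12(W), a W ⇒ L
n=14: can move to 7, which is L ⇒ W
n=15: moves to 5(W), 10(W), 12(W), 14(W); every one is W ⇒ L
n=16: can move to 15, which is L ⇒ W
n=17: the only move is to 16(W), a W ⇒ L
n=18: can move to 9, which is L ⇒ W
n=19: the only move is to 18(W), a W ⇒ L
n=20: can move to 15, which is L ⇒ W
n=21: can move to 7, which is L ⇒ W
n=22: can move to 11, which is L ⇒ W
n=23: the only move is to 22(W), a W ⇒ L
n=24: can move to 23, which is L ⇒ W
n=25: moves to 20(W), 24(W); every one is W ⇒ L
n=26: can move to 13, which is L ⇒ W
n=27: can move to 9, which is L ⇒ W
n=28: moves to 14(W), 21(W), 24(W), 26(W), 27(W); every one is W ⇒ L
n=29: can move to 28, which is L ⇒ W
n=30: can move to 15, which is L ⇒ W

7: L, 30: W, 21: W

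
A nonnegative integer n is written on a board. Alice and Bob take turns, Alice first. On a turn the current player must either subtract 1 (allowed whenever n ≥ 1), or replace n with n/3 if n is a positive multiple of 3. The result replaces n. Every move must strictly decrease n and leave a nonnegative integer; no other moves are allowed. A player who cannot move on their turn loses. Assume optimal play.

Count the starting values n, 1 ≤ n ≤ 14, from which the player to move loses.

6

Compute win/loss labels from the base case upward. A position with no move is L. Any other position is W if it can reach an L in one move, else L.
n=0: no move → L
n=1: →0(L), so W
n=2: →1(W) only, which is W, so L
n=3: →2(L), so W
n=4: →3(W) only, which is W, so L
n=5: →4(L), so W
n=6: →2(L), so W
n=7: →6(W) only, which is W, so L
n=8: →7(L), so W
n=9: →3(W), 8(W) — all W, so L
n=10: →9(L), so W
n=11: →10(W) only, which is W, so L
n=12: →4(L), so W
n=13: →12(W) only, which is W, so L
n=14: →13(L), so W
L entries with 1 ≤ n ≤ 14 (n=0 is outside the asked range and is not counted): n = 2, 4, 7, 9, 11, 13; that makes 6.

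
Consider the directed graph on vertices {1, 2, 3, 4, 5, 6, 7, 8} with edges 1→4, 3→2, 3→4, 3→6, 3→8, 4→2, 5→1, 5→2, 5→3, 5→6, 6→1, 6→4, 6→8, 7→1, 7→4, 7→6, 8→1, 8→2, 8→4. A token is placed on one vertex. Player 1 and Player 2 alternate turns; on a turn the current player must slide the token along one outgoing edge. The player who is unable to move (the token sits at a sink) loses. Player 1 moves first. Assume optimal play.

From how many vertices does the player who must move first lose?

Use the standard recursion: the mover loses at a terminal position; elsewhere, the mover wins exactly when some move hands the opponent an L position.
Every edge goes from a vertex to one that appears earlier in the order 2, 4, 1, 8, 6, 3, 5, 7, so processing vertices in that order labels each vertex after all of its successors.
2: no outgoing edge → L
4: reaches L-position 2 → W
1: only reaches 4(W), which is W → L
8: reaches L-position 1 → W
6: reaches L-position 1 → W
3: reaches L-position 2 → W
5: reaches L-position 1 → W
7: reaches L-position 1 → W
The L vertices are 1, 2; that is 2 in all.

2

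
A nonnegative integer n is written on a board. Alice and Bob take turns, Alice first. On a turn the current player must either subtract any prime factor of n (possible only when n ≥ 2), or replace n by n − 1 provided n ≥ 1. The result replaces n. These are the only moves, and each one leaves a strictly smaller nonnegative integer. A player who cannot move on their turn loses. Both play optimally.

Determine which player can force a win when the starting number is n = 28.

Bob wins.

Compute win/loss labels from the base case upward. A position with no move is L. Any other position is W if it can reach an L in one move, else L.
n=0: no move → L
n=1: →0(L), so W
n=2: →0(L), so W
n=3: →0(L), so W
n=4: →2(W), 3(W) — all W, so L
n=5: →0(L), so W
n=6: →4(L), so W
n=7: →0(L), so W
n=8: →6(W), 7(W) — all W, so L
n=9: →8(L), so W
n=10: →8(L), so W
n=11: →0(L), so W
n=12: →9(W), 10(W), 11(W) — all W, so L
n=13: →0(L), so W
n=14: →12(L), so W
n=15: →12(L), so W
n=16: →14(W), 15(W) — all W, so L
n=17: →0(L), so W
n=18: →16(L), so W
n=19: →0(L), so W
n=20: →15(W), 18(W), 19(W) — all W, so L
n=21: →20(L), so W
n=22: →20(L), so W
n=23: →0(L), so W
n=24: →21(W), 22(W), 23(W) — all W, so L
n=25: →20(L), so W
n=26: →24(L), so W
n=27: →24(L), so W
n=28: →21(W), 26(W), 27(W) — all W, so L
The starting position 28 is L: whatever Alice does, the opponent receives a W position.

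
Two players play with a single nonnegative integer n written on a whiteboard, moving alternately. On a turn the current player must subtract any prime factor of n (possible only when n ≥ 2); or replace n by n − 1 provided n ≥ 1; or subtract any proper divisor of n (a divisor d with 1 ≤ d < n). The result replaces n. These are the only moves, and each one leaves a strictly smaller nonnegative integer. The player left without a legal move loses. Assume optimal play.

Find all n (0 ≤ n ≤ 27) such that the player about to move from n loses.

Build the W/L table. Terminal = L. A non-terminal position is W if it has a move to some L; otherwise it is L.
n=0: no move → L
n=1: →0(L), so W
n=2: →0(L), so W
n=3: →0(L), so W
n=4: →2(W), 3(W) — all W, so L
n=5: →0(L), so W
n=6: →4(L), so W
n=7: →0(L), so W
n=8: →4(L), so W
n=9: →6(W), 8(W) — all W, so L
n=10: →9(L), so W
n=11: →0(L), so W
n=12: →9(L), so W
n=13: →0(L), so W
n=14: →7(W), 12(W), 13(W) — all W, so L
n=15: →14(L), so W
n=16: →14(L), so W
n=17: →0(L), so W
n=18: →9(L), so W
n=19: →0(L), so W
n=20: →10(W), 15(W), 16(W), 18(W), 19(W) — all W, so L
n=21: →14(L), so W
n=22: →20(L), so W
n=23: →0(L), so W
n=24: →20(L), so W
n=25: →20(L), so W
n=26: →13(W), 24(W), 25(W) — all W, so L
n=27: →26(L), so W
Reading off the rows marked L gives the requested list; there are 6 such values of n.

0, 4, 9, 14, 20, 26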